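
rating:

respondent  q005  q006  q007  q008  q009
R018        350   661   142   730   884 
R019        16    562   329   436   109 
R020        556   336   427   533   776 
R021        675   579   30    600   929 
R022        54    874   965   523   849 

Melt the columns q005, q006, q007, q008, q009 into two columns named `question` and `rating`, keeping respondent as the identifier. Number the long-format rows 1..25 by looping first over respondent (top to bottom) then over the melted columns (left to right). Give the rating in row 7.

562

25 rows total (5 × 5). Row 7: index ⌊(7-1)/5⌋ = 1 into respondent → R019; (7-1) mod 5 = 1 into the melted columns → q006.
So row 7 is (R019, q006, 562); rating = 562.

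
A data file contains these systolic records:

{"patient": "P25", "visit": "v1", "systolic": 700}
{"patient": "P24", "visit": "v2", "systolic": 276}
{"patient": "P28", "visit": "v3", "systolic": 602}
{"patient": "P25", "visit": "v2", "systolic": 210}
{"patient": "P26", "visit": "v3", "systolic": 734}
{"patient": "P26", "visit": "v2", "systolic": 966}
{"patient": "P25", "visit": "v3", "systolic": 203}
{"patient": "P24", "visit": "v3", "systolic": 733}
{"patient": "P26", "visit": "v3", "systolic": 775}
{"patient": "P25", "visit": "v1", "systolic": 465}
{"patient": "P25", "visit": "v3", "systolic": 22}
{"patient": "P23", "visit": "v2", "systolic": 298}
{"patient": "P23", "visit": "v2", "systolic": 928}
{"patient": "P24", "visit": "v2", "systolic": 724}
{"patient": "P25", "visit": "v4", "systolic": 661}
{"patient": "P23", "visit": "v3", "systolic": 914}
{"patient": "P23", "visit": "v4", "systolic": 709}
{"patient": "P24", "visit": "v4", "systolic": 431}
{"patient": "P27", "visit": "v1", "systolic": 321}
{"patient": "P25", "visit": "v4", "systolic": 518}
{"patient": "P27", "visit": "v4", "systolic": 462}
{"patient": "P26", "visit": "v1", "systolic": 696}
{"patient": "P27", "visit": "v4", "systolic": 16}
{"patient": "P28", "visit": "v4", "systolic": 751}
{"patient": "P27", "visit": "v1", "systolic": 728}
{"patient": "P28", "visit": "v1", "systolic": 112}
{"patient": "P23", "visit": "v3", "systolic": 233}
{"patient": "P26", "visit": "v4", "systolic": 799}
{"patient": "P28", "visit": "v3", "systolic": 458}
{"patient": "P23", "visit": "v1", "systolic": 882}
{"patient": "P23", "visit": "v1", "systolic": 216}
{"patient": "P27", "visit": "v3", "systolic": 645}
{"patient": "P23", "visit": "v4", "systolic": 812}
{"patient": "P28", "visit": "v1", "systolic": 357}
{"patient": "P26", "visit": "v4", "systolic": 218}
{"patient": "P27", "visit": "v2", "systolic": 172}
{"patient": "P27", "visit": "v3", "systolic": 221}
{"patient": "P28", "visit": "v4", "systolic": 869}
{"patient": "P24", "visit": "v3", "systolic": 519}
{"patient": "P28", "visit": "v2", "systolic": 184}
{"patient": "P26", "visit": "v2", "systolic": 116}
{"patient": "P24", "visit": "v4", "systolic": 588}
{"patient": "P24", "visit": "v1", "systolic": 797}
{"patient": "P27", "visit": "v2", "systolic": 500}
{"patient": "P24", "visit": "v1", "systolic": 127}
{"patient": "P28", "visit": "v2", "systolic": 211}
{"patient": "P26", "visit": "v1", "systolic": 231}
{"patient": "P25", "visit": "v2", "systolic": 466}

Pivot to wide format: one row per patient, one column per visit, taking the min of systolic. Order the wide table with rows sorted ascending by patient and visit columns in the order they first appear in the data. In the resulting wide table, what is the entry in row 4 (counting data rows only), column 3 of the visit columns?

734

With rows sorted ascending by patient, row 4 is patient=P26. visit columns in first-appearance order: v1, v2, v3, v4; column 3 is v3.
Long rows with patient=P26, visit=v3: min(734, 775) = 734.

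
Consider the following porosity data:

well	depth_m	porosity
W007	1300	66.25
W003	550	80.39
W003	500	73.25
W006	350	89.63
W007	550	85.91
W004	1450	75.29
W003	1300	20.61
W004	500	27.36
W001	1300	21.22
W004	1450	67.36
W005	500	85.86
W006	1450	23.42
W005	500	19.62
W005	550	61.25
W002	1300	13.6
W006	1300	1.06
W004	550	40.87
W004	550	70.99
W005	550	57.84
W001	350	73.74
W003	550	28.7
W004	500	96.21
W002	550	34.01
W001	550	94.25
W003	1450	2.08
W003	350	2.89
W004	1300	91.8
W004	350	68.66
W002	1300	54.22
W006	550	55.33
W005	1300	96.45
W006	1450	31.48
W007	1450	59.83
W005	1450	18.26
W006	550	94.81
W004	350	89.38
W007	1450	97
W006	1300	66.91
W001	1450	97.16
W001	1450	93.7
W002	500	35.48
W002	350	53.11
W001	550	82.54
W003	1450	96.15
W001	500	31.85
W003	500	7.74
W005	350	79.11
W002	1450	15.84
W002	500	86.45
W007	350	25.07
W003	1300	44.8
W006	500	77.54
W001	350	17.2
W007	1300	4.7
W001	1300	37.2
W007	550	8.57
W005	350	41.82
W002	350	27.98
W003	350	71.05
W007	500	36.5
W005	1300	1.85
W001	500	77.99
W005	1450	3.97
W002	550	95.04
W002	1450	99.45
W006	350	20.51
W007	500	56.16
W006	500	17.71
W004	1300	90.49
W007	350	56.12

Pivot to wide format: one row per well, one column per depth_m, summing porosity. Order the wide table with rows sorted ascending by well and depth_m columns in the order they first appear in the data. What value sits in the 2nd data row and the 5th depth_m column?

115.29

With rows sorted ascending by well, row 2 is well=W002. depth_m columns in first-appearance order: 1300, 550, 500, 350, 1450; column 5 is 1450.
Long rows with well=W002, depth_m=1450: 15.84 + 99.45 = 115.29.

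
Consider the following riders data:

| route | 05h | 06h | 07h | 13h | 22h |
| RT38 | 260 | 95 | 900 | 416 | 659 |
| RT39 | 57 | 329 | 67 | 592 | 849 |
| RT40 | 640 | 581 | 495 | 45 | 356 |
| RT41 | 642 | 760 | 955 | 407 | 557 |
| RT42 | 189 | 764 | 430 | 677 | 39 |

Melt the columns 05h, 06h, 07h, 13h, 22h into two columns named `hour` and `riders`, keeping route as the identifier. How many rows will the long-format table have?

25

5 route values × 5 melted columns = 25 rows.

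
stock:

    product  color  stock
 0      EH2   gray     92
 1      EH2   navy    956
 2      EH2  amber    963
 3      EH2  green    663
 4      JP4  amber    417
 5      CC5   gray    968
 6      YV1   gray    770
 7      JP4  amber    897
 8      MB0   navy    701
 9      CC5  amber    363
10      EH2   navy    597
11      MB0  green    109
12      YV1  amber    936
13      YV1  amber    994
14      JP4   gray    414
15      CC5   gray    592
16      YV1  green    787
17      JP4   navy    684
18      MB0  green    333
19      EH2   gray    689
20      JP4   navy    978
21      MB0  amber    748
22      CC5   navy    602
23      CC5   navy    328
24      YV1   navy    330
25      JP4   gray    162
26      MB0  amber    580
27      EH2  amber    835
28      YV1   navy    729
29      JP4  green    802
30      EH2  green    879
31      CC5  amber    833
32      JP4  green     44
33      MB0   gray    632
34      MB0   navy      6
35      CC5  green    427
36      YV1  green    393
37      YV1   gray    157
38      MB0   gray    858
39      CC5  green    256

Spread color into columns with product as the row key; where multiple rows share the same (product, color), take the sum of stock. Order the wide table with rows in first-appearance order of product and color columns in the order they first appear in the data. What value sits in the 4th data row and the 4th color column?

1180

With rows in first-appearance order of product, row 4 is product=YV1. color columns in first-appearance order: gray, navy, amber, green; column 4 is green.
Long rows with product=YV1, color=green: 787 + 393 = 1180.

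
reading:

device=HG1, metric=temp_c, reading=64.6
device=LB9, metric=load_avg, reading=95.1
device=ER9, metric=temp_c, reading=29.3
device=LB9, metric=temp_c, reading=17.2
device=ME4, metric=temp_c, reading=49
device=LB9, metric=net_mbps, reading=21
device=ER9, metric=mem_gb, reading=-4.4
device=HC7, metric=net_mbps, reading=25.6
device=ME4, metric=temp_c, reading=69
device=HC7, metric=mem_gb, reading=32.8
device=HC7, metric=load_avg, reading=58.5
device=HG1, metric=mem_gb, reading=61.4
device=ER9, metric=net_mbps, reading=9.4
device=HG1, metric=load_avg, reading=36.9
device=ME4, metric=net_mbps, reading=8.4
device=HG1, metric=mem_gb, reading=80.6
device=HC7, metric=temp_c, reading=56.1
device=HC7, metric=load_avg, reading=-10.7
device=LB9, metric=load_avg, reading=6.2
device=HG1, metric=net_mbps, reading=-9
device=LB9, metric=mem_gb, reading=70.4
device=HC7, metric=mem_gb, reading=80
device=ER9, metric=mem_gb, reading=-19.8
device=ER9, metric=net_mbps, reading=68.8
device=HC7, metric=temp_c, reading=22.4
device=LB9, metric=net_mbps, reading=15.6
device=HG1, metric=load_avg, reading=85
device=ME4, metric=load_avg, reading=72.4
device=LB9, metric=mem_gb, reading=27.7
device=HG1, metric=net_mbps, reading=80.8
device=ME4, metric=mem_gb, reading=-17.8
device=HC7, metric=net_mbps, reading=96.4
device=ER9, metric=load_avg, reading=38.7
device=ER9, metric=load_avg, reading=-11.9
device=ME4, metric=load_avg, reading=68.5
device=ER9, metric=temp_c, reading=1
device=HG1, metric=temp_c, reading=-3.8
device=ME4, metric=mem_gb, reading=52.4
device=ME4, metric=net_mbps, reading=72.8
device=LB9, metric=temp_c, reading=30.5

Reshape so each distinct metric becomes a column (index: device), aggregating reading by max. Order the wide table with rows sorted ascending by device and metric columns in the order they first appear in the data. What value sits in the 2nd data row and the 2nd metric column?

With rows sorted ascending by device, row 2 is device=HC7. metric columns in first-appearance order: temp_c, load_avg, net_mbps, mem_gb; column 2 is load_avg.
Long rows with device=HC7, metric=load_avg: max(58.5, -10.7) = 58.5.

58.5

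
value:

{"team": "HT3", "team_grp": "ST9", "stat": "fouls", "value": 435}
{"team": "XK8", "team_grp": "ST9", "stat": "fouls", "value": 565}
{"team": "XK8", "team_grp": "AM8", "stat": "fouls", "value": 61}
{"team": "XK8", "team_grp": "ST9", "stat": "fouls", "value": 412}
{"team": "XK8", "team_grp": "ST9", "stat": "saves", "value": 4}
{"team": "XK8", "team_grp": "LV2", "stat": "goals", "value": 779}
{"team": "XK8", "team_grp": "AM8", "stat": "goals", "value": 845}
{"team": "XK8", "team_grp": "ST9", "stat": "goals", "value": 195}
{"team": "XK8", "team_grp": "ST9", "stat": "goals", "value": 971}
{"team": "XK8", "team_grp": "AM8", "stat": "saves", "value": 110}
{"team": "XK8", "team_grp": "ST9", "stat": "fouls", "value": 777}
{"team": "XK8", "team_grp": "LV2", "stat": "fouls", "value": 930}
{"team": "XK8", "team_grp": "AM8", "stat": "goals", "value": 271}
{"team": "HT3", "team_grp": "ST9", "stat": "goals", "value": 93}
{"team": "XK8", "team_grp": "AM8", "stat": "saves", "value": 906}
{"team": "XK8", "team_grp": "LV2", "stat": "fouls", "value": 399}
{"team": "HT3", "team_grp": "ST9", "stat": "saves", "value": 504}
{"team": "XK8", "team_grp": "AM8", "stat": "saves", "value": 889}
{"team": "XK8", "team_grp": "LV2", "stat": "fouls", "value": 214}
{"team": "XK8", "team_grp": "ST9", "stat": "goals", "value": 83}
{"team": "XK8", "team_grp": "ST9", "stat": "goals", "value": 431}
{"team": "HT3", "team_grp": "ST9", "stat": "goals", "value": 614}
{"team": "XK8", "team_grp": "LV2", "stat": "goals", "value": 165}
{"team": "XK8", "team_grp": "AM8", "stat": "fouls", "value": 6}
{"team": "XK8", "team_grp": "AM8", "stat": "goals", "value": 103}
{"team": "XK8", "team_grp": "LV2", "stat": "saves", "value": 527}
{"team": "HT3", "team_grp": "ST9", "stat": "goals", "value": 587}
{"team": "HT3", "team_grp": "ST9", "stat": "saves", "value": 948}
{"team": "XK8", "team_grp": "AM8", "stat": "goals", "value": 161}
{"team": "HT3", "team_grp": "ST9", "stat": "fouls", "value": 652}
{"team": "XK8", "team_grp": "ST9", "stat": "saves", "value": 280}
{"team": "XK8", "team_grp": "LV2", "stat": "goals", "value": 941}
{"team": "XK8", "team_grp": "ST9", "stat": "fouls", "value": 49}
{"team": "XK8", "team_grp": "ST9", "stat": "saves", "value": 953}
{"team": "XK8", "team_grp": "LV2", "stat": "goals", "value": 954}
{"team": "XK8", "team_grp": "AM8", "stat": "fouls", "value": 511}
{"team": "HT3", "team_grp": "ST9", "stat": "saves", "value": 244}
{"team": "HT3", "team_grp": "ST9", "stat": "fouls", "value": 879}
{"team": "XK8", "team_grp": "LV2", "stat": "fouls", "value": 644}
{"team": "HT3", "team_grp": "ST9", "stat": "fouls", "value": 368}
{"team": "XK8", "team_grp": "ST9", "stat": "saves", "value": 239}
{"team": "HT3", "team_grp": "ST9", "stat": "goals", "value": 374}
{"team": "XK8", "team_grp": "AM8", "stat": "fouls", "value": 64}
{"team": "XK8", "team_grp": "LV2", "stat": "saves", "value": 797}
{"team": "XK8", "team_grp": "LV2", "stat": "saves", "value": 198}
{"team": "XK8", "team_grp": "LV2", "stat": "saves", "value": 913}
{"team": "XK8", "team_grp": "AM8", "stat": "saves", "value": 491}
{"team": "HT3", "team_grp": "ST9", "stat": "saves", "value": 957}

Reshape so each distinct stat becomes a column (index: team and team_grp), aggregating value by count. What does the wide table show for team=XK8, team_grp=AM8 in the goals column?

4

Rows with team=XK8, team_grp=AM8 and stat=goals: value values are 845, 271, 103, 161.
4 rows match — count = 4.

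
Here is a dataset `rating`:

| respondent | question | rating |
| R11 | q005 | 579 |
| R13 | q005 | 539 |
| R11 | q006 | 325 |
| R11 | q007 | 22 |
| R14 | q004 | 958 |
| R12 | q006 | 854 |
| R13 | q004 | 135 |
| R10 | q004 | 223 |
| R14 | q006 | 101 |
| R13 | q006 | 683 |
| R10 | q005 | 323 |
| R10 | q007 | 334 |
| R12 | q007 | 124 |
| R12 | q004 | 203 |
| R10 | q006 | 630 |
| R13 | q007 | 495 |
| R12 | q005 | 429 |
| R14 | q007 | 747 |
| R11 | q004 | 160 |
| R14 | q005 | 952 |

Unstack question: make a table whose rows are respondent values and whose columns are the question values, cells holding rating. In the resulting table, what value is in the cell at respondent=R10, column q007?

334

Wide layout: rows indexed by respondent, columns are the 4 distinct question values (q005, q006, q007, q004).
Cell (respondent=R10, question=q007) draws from the long row where respondent=R10 and question=q007, which has rating=334.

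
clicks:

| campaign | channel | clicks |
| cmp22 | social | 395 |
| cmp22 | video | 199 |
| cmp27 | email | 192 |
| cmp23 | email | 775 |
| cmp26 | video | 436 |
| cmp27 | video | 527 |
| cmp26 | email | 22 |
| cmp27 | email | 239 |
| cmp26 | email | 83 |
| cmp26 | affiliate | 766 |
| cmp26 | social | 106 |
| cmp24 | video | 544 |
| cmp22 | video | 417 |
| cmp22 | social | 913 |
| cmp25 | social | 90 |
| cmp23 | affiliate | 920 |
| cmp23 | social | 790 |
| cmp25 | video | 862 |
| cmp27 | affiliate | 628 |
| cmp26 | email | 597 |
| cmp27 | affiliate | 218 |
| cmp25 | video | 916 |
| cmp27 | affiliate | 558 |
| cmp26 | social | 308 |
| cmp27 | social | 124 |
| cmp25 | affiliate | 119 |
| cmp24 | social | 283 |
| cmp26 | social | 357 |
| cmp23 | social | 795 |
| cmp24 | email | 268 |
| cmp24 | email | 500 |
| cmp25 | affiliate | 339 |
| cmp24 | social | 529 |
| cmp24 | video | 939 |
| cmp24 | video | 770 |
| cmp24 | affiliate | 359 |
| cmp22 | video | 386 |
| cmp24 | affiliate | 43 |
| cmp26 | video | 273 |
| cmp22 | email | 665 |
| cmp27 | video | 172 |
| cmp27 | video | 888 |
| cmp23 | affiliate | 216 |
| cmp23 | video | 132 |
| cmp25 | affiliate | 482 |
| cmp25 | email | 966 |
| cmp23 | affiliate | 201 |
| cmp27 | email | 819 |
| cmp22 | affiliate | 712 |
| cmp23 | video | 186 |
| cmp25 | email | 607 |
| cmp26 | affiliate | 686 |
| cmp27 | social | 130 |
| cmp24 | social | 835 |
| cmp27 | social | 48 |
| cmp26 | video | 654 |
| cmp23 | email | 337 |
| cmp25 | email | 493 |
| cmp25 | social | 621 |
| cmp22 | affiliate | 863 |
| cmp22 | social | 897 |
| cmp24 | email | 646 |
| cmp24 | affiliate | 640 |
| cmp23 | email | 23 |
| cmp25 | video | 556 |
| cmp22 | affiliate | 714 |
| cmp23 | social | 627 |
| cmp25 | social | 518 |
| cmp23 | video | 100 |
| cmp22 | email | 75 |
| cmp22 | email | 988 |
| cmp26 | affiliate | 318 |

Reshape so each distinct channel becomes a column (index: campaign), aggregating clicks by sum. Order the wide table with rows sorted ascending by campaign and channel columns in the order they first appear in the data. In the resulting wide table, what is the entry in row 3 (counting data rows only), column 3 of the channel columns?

With rows sorted ascending by campaign, row 3 is campaign=cmp24. channel columns in first-appearance order: social, video, email, affiliate; column 3 is email.
Long rows with campaign=cmp24, channel=email: 268 + 500 + 646 = 1414.

1414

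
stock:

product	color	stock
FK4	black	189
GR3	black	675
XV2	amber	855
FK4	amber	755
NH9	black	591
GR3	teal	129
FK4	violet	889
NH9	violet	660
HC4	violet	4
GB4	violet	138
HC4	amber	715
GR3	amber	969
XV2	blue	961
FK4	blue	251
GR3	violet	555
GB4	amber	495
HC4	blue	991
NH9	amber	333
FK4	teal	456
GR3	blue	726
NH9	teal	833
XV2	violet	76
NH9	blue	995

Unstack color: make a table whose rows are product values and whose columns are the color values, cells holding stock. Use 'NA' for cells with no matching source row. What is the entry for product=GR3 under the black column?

675

The long row with product=GR3, color=black has stock=675.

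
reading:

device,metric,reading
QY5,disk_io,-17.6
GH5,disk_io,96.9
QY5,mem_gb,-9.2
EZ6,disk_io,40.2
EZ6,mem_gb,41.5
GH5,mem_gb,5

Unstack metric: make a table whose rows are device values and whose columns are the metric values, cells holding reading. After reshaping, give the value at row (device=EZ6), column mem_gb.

Wide layout: rows indexed by device, columns are the 2 distinct metric values (disk_io, mem_gb).
Cell (device=EZ6, metric=mem_gb) draws from the long row where device=EZ6 and metric=mem_gb, which has reading=41.5.

41.5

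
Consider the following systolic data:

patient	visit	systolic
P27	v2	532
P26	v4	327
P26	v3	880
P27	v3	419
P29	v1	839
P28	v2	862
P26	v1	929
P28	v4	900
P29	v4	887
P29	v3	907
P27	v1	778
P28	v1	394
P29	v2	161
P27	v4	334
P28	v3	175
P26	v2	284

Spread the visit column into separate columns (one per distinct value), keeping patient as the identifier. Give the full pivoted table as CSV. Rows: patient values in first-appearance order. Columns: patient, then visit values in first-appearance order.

patient,v2,v4,v3,v1
P27,532,334,419,778
P26,284,327,880,929
P29,161,887,907,839
P28,862,900,175,394

Columns: patient plus the 4 distinct visit values (v2, v4, v3, v1).
For example, row P27 column v2 takes systolic=532 from the long row (P27, v2).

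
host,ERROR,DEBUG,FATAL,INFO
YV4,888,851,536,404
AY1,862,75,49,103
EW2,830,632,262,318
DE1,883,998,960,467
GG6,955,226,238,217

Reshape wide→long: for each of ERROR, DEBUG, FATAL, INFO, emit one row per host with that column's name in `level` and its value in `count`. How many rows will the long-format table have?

20

5 host values × 4 melted columns = 20 rows.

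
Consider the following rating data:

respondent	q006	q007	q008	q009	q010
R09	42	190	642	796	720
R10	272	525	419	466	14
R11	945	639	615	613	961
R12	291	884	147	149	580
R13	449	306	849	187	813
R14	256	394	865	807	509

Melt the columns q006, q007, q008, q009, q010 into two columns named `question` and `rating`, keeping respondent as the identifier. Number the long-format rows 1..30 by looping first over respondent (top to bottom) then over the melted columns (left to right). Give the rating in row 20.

30 rows total (6 × 5). Row 20: index ⌊(20-1)/5⌋ = 3 into respondent → R12; (20-1) mod 5 = 4 into the melted columns → q010.
So row 20 is (R12, q010, 580); rating = 580.

580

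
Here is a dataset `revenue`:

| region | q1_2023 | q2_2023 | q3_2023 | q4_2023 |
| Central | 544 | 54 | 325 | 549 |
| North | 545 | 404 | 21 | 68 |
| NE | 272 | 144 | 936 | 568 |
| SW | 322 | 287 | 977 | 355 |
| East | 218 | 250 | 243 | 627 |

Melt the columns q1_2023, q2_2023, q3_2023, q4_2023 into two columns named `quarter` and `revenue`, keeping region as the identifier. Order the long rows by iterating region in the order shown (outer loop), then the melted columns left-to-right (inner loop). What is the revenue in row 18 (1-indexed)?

20 rows total (5 × 4). Row 18: index ⌊(18-1)/4⌋ = 4 into region → East; (18-1) mod 4 = 1 into the melted columns → q2_2023.
So row 18 is (East, q2_2023, 250); revenue = 250.

250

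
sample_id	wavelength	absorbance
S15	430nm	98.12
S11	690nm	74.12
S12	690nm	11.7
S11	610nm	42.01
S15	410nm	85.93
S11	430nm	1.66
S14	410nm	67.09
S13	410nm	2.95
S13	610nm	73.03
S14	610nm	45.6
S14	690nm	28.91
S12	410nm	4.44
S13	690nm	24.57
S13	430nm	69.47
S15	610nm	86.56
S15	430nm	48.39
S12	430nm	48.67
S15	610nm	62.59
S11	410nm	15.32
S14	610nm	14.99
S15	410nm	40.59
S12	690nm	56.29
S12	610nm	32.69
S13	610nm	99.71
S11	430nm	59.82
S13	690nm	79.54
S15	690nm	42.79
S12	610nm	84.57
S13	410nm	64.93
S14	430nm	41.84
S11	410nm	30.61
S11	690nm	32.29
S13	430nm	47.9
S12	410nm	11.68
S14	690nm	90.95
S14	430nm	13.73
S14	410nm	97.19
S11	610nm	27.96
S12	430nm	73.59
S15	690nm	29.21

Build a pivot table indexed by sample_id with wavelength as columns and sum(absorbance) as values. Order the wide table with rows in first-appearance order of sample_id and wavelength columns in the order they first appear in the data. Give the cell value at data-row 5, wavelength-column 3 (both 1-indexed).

172.74

With rows in first-appearance order of sample_id, row 5 is sample_id=S13. wavelength columns in first-appearance order: 430nm, 690nm, 610nm, 410nm; column 3 is 610nm.
Long rows with sample_id=S13, wavelength=610nm: 73.03 + 99.71 = 172.74.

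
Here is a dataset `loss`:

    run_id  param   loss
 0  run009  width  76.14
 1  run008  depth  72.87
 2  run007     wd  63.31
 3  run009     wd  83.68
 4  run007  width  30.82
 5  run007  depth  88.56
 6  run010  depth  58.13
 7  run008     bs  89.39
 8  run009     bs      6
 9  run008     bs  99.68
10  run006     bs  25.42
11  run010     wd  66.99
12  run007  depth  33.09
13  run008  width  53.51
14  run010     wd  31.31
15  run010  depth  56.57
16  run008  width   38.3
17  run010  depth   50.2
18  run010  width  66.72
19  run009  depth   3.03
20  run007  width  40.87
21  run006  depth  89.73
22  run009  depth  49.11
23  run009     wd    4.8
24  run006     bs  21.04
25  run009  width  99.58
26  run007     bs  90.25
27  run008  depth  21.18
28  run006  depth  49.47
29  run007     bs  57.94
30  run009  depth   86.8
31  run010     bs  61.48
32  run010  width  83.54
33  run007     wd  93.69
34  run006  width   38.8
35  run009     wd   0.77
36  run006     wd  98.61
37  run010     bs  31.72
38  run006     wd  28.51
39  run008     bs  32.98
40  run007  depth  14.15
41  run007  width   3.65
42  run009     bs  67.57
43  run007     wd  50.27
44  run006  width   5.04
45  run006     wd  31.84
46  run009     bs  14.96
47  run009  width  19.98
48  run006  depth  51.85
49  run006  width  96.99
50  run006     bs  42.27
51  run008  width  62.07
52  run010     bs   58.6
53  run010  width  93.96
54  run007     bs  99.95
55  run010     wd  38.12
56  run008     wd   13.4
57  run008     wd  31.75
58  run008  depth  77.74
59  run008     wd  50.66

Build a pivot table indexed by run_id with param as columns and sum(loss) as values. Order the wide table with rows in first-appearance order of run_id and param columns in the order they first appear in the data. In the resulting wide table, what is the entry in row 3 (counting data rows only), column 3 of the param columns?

With rows in first-appearance order of run_id, row 3 is run_id=run007. param columns in first-appearance order: width, depth, wd, bs; column 3 is wd.
Long rows with run_id=run007, param=wd: 63.31 + 93.69 + 50.27 = 207.27.

207.27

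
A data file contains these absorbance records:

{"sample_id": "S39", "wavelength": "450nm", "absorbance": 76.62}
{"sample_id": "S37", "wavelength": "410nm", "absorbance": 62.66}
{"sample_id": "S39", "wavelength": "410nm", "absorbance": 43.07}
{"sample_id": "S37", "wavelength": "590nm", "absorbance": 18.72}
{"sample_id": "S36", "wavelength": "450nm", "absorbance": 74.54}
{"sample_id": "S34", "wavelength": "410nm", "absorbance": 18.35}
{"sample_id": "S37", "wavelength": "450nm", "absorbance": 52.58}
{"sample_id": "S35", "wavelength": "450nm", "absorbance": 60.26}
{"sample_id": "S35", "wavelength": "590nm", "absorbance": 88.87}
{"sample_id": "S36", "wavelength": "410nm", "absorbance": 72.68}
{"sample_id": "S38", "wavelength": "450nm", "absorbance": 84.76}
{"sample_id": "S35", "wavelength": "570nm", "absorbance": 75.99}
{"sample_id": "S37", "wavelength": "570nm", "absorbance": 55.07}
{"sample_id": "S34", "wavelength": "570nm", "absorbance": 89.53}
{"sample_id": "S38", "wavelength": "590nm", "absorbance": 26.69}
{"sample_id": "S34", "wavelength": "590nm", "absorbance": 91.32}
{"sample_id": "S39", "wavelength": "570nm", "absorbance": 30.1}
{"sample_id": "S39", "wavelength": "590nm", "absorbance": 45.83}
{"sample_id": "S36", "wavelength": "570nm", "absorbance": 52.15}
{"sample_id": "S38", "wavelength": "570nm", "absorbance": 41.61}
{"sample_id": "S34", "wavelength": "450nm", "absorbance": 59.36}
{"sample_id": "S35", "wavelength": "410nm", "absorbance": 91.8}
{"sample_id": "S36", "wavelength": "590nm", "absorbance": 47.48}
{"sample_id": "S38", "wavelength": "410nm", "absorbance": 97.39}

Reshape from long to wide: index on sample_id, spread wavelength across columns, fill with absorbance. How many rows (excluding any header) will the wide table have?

6 distinct sample_id values → 6 rows.

6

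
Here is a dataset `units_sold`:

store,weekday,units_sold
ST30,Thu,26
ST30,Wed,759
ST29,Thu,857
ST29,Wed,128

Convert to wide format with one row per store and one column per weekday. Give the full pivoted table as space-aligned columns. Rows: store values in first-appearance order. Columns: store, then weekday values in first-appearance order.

store  Thu  Wed
ST30   26   759
ST29   857  128

Columns: store plus the 2 distinct weekday values (Thu, Wed).
For example, row ST30 column Thu takes units_sold=26 from the long row (ST30, Thu).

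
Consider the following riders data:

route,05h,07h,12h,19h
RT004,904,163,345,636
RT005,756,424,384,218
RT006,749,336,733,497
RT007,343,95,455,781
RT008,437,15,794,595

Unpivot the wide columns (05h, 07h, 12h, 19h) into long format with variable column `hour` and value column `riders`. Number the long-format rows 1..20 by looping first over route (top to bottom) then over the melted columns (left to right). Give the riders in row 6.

20 rows total (5 × 4). Row 6: index ⌊(6-1)/4⌋ = 1 into route → RT005; (6-1) mod 4 = 1 into the melted columns → 07h.
So row 6 is (RT005, 07h, 424); riders = 424.

424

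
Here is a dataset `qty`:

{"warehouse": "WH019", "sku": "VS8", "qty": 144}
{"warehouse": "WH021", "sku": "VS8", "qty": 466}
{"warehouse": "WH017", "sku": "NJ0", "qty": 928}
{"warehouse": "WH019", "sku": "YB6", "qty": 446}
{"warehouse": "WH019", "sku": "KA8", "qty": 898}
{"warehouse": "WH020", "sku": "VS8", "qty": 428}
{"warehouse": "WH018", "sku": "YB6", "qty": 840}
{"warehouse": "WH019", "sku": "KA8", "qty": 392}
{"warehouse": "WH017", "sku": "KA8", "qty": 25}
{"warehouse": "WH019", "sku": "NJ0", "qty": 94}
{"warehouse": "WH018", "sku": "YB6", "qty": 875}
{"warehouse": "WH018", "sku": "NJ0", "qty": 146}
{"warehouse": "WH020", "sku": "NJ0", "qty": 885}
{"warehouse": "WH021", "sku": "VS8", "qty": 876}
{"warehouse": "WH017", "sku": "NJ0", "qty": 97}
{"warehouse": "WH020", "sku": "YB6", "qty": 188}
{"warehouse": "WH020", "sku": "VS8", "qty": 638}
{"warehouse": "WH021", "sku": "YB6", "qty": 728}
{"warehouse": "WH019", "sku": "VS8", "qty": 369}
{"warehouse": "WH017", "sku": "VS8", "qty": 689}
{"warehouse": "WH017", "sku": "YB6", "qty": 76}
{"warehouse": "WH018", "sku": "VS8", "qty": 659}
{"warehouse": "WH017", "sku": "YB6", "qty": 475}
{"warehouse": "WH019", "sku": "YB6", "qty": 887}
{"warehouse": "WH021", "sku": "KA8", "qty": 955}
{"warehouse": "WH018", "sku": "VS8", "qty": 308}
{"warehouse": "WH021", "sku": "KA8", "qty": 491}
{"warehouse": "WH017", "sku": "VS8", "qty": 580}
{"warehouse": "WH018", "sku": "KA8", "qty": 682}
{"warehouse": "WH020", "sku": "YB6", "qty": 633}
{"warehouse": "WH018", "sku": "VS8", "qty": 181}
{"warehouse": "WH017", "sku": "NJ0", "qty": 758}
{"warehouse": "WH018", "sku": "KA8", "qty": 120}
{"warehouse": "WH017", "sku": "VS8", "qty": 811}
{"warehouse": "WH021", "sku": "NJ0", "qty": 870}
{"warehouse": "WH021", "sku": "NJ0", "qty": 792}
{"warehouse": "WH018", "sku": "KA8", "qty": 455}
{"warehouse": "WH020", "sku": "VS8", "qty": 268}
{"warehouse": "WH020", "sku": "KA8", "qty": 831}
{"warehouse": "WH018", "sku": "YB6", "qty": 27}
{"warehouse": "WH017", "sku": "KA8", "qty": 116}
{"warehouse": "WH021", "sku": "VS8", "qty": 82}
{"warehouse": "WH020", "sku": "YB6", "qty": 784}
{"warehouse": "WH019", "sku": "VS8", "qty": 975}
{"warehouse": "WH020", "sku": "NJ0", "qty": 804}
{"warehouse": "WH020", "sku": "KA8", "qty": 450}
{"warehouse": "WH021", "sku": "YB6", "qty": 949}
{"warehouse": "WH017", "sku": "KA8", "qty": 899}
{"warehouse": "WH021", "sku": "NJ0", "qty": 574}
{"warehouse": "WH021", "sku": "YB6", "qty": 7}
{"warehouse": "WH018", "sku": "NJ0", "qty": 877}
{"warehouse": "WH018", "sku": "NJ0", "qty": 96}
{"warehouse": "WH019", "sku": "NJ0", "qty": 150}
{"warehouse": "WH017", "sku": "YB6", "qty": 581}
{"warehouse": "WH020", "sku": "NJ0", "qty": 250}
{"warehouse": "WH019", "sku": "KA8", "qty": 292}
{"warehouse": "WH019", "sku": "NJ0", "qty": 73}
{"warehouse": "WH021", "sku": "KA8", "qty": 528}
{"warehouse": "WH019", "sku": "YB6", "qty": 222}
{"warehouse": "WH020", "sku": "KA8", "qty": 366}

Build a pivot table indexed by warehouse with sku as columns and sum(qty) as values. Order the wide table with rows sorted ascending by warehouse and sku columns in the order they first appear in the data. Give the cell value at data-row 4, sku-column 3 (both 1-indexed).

1605

With rows sorted ascending by warehouse, row 4 is warehouse=WH020. sku columns in first-appearance order: VS8, NJ0, YB6, KA8; column 3 is YB6.
Long rows with warehouse=WH020, sku=YB6: 188 + 633 + 784 = 1605.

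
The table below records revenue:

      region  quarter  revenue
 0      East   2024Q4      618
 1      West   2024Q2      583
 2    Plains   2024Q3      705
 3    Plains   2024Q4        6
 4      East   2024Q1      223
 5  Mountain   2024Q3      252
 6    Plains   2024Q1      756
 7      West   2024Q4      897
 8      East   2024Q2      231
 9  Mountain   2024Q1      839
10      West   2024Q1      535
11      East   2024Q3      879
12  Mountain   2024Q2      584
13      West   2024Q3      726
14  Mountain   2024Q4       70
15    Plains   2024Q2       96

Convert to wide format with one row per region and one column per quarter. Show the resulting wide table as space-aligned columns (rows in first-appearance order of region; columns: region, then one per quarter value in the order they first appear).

Columns: region plus the 4 distinct quarter values (2024Q4, 2024Q2, 2024Q3, 2024Q1).
For example, row East column 2024Q4 takes revenue=618 from the long row (East, 2024Q4).

region    2024Q4  2024Q2  2024Q3  2024Q1
East      618     231     879     223   
West      897     583     726     535   
Plains    6       96      705     756   
Mountain  70      584     252     839   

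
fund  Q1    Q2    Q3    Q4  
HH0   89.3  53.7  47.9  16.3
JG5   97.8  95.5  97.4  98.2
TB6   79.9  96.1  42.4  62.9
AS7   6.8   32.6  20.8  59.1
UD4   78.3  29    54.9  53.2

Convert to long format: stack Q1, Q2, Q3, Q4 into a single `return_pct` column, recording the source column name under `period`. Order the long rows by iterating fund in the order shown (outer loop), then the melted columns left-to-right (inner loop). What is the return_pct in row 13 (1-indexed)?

6.8

20 rows total (5 × 4). Row 13: index ⌊(13-1)/4⌋ = 3 into fund → AS7; (13-1) mod 4 = 0 into the melted columns → Q1.
So row 13 is (AS7, Q1, 6.8); return_pct = 6.8.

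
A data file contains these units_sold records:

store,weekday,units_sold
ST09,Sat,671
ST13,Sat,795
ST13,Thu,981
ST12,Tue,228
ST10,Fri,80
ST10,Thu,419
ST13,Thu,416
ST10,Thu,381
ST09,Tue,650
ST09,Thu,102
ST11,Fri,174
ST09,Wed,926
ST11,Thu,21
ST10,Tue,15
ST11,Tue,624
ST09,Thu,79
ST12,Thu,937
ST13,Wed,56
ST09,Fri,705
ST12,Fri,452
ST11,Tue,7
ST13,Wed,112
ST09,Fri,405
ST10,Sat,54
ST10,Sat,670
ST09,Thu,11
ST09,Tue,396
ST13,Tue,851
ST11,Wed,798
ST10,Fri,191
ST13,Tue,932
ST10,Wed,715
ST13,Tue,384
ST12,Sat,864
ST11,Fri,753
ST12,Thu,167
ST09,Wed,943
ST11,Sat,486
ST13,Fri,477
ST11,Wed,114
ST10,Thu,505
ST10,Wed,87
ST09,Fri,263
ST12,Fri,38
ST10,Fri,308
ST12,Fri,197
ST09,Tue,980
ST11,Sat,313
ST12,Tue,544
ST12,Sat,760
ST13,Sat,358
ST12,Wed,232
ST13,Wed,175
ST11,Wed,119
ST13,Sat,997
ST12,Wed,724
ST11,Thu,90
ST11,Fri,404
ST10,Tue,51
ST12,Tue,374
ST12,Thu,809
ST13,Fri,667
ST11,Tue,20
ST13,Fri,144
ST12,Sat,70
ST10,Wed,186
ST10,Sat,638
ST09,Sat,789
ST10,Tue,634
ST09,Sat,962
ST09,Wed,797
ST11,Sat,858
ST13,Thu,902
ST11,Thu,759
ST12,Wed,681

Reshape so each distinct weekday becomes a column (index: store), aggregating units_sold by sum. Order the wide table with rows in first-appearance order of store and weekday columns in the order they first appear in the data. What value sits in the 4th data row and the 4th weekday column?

With rows in first-appearance order of store, row 4 is store=ST10. weekday columns in first-appearance order: Sat, Thu, Tue, Fri, Wed; column 4 is Fri.
Long rows with store=ST10, weekday=Fri: 80 + 191 + 308 = 579.

579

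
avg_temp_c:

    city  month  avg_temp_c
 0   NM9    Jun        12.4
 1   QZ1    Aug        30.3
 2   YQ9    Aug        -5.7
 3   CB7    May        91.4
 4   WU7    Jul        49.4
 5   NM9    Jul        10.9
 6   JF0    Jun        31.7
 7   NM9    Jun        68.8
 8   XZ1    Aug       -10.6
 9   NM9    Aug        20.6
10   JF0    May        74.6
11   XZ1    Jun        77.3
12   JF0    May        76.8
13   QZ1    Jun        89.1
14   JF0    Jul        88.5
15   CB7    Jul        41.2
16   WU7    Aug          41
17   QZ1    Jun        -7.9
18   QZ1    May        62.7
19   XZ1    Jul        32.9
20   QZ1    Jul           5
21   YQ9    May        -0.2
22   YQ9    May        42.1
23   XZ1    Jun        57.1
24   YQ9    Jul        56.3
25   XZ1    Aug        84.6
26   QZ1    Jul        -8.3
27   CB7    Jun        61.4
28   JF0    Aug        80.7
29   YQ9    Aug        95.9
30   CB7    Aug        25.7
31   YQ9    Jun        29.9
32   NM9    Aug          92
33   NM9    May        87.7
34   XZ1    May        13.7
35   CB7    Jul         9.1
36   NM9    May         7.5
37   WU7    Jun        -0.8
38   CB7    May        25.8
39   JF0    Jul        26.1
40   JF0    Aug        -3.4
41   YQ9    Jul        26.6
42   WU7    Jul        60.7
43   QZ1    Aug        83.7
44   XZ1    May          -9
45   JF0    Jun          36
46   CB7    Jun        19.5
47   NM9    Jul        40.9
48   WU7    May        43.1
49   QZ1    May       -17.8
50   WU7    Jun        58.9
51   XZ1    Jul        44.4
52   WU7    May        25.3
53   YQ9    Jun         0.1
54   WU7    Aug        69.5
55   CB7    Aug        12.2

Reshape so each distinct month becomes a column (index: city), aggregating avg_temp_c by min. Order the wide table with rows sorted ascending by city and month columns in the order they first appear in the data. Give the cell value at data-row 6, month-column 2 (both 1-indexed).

With rows sorted ascending by city, row 6 is city=XZ1. month columns in first-appearance order: Jun, Aug, May, Jul; column 2 is Aug.
Long rows with city=XZ1, month=Aug: min(-10.6, 84.6) = -10.6.

-10.6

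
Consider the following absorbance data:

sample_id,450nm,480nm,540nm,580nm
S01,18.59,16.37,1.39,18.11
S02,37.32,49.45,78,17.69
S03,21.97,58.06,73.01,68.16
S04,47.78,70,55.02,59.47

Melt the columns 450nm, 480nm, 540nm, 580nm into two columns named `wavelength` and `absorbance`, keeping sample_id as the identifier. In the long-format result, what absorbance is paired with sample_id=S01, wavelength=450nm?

Unpivoting turns each (sample_id, wide-column) pair into one long row.
The wide cell at row S01, column 450nm holds 18.59, so the long row (S01, 450nm) has absorbance=18.59.

18.59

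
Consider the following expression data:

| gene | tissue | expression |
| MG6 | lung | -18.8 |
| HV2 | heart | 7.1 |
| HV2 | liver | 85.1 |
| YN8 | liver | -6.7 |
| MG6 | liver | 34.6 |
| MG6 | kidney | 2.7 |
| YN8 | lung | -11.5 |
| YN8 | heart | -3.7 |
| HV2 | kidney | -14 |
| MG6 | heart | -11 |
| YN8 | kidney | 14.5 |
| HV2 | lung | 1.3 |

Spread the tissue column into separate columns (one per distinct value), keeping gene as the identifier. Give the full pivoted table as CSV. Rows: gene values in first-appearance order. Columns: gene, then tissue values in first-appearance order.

Columns: gene plus the 4 distinct tissue values (lung, heart, liver, kidney).
For example, row MG6 column lung takes expression=-18.8 from the long row (MG6, lung).

gene,lung,heart,liver,kidney
MG6,-18.8,-11,34.6,2.7
HV2,1.3,7.1,85.1,-14
YN8,-11.5,-3.7,-6.7,14.5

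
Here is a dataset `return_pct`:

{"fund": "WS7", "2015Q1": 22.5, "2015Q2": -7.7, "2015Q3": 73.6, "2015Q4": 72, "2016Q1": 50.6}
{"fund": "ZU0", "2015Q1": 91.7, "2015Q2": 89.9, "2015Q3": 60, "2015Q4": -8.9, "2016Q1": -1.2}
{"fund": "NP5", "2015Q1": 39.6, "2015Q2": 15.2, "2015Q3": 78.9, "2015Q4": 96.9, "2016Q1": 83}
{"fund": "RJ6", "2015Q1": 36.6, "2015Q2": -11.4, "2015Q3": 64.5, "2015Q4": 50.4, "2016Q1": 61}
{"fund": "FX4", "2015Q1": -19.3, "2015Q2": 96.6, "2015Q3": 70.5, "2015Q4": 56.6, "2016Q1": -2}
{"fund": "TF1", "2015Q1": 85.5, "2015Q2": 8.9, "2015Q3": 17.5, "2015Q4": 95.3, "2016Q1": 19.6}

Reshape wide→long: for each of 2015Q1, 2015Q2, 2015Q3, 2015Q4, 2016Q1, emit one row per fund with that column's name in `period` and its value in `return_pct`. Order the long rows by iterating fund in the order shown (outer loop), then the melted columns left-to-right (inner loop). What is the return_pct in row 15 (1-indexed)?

30 rows total (6 × 5). Row 15: index ⌊(15-1)/5⌋ = 2 into fund → NP5; (15-1) mod 5 = 4 into the melted columns → 2016Q1.
So row 15 is (NP5, 2016Q1, 83); return_pct = 83.

83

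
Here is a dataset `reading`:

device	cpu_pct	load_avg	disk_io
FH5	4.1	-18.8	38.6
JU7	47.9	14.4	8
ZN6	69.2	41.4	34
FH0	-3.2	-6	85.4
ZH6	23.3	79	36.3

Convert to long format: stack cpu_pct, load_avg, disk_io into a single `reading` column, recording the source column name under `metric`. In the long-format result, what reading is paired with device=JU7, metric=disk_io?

Unpivoting turns each (device, wide-column) pair into one long row.
The wide cell at row JU7, column disk_io holds 8, so the long row (JU7, disk_io) has reading=8.

8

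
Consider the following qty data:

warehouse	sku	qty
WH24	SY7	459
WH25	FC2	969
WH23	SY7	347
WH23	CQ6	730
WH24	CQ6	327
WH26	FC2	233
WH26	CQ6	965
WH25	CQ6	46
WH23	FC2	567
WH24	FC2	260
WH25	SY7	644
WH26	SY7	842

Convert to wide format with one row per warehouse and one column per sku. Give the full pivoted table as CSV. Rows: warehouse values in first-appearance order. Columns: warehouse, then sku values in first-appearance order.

Columns: warehouse plus the 3 distinct sku values (SY7, FC2, CQ6).
For example, row WH24 column SY7 takes qty=459 from the long row (WH24, SY7).

warehouse,SY7,FC2,CQ6
WH24,459,260,327
WH25,644,969,46
WH23,347,567,730
WH26,842,233,965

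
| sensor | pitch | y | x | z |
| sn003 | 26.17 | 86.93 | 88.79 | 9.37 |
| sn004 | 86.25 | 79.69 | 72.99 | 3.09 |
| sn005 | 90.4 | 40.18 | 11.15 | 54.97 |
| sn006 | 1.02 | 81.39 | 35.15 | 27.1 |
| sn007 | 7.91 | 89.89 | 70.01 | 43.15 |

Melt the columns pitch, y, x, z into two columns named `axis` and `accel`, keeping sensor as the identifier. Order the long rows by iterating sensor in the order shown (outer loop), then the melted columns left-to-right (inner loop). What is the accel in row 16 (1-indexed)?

20 rows total (5 × 4). Row 16: index ⌊(16-1)/4⌋ = 3 into sensor → sn006; (16-1) mod 4 = 3 into the melted columns → z.
So row 16 is (sn006, z, 27.1); accel = 27.1.

27.1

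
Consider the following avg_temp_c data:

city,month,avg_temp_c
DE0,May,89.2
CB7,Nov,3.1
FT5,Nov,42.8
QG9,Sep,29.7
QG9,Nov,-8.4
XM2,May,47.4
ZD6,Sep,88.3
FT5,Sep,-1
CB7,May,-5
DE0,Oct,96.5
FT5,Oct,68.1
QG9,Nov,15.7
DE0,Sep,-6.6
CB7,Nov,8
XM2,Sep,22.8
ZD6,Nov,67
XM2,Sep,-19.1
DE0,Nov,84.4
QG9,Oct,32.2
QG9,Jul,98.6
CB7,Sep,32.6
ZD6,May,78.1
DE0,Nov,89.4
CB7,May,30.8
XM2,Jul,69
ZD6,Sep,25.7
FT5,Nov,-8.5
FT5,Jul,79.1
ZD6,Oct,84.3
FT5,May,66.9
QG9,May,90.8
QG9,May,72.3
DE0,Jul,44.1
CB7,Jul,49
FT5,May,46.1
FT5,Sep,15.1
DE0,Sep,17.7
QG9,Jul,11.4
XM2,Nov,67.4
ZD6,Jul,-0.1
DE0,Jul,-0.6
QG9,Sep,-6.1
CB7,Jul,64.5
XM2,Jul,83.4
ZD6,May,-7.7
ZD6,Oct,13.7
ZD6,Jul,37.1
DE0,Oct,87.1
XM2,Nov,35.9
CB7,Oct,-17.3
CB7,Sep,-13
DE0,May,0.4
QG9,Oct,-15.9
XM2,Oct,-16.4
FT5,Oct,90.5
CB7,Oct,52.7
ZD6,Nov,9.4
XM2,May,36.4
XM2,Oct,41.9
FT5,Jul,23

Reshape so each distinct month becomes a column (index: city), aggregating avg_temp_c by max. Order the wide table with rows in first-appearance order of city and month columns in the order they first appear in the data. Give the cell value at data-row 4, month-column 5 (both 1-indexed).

98.6

With rows in first-appearance order of city, row 4 is city=QG9. month columns in first-appearance order: May, Nov, Sep, Oct, Jul; column 5 is Jul.
Long rows with city=QG9, month=Jul: max(98.6, 11.4) = 98.6.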